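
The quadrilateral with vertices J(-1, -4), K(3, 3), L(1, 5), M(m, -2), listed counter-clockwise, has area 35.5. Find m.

Write out the shoelace sum; only the two edges meeting at M involve m:
2·Area = [(1·(-2) − m·5) + (m·(-4) − (-1)·(-2))] + 21
       = -9·m + 17 = 71
⇒ m = -6.

-6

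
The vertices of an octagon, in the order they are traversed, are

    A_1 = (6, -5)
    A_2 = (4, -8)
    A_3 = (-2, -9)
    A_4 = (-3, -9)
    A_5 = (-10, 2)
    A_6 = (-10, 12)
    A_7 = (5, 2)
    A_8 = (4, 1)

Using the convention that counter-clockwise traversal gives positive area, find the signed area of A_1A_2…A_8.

Cross-terms: -28, -52, -9, -96, -100, -80, -3, -26  ⇒  Σ = -394
Signed area = Σ/2 = -197 (negative ⇒ clockwise traversal).

-197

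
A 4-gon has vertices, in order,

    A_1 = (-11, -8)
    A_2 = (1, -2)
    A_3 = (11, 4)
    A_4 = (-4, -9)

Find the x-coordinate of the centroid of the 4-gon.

-218/141

Apply the surveyor's formula. First the cross-terms c_i = x_i·y_{i+1} − x_{i+1}·y_i:
  30, 26, -83, -67  ⇒  2A = -94, A = -47.
Then Σ (x_i + x_{i+1})·c_i = 436, so x̄ = 436 / (6·(-47)) = -218/141.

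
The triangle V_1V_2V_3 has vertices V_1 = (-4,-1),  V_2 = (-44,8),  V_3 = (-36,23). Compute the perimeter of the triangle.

|V_1V_2| = √((-40)² + (9)²) = √1681 = 41
|V_2V_3| = √((8)² + (15)²) = √289 = 17
|V_3V_1| = √((32)² + (-24)²) = √1600 = 40
Perimeter = 41 + 17 + 40 = 98.

98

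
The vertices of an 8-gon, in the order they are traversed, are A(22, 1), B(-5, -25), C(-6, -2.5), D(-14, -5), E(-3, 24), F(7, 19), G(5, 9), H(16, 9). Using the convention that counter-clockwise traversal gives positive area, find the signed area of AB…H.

-788.25

A→B: (22)(-25) − (-5)(1) = -545
B→C: (-5)(-2.5) − (-6)(-25) = -137.5
C→D: (-6)(-5) − (-14)(-2.5) = -5
D→E: (-14)(24) − (-3)(-5) = -351
E→F: (-3)(19) − (7)(24) = -225
F→G: (7)(9) − (5)(19) = -32
G→H: (5)(9) − (16)(9) = -99
H→A: (16)(1) − (22)(9) = -182
Σ = -1576.5
Signed area = Σ/2 = -788.25 (negative ⇒ clockwise traversal).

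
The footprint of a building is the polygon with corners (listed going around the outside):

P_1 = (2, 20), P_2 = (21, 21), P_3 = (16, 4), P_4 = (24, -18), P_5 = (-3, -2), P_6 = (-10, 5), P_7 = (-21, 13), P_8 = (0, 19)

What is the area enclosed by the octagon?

806.5

Σ = (-378) + (-252) + (-384) + (-102) + (-35) + (-25) + (-399) + (-38) = -1613
Area = |Σ|/2 = 806.5.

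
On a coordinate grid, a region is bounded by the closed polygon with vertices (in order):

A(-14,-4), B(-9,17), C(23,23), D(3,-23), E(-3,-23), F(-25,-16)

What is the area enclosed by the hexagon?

1129.5

Apply Gauss's area formula: 2A = Σ (x_i·y_{i+1} − x_{i+1}·y_i), indices taken mod 6.
A→B: (-14)(17) − (-9)(-4) = -274
B→C: (-9)(23) − (23)(17) = -598
C→D: (23)(-23) − (3)(23) = -598
D→E: (3)(-23) − (-3)(-23) = -138
E→F: (-3)(-16) − (-25)(-23) = -527
F→A: (-25)(-4) − (-14)(-16) = -124
Σ = -2259
Area = |Σ|/2 = 1129.5.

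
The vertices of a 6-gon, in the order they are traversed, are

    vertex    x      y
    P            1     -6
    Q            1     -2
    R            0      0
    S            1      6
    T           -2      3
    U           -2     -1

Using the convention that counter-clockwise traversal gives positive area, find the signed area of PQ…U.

P→Q: (1)(-2) − (1)(-6) = 4
Q→R: (1)(0) − (0)(-2) = 0
R→S: (0)(6) − (1)(0) = 0
S→T: (1)(3) − (-2)(6) = 15
T→U: (-2)(-1) − (-2)(3) = 8
U→P: (-2)(-6) − (1)(-1) = 13
Σ = 40
Signed area = Σ/2 = 20 (positive ⇒ counter-clockwise traversal).

20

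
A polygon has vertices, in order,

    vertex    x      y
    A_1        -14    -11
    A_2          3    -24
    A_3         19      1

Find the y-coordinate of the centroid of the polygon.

-34/3

Apply the surveyor's formula. First the cross-terms c_i = x_i·y_{i+1} − x_{i+1}·y_i:
  369, 459, -195  ⇒  2A = 633, A = 316.5.
Then Σ (y_i + y_{i+1})·c_i = -21522, so ȳ = -21522 / (6·316.5) = -34/3.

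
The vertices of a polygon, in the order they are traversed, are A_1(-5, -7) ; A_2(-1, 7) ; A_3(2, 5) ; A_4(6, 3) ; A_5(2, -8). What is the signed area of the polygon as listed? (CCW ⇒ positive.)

-96.5

Apply the shoelace formula: 2A = Σ (x_i·y_{i+1} − x_{i+1}·y_i), indices taken mod 5.
Σ = (-42) + (-19) + (-24) + (-54) + (-54) = -193
Signed area = Σ/2 = -96.5 (negative ⇒ clockwise traversal).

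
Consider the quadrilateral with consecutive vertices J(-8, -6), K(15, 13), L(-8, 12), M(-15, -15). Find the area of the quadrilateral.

270

Apply the surveyor's formula: 2A = Σ (x_i·y_{i+1} − x_{i+1}·y_i), indices taken mod 4.
Σ = (-14) + (284) + (300) + (-30) = 540
Area = |Σ|/2 = 270.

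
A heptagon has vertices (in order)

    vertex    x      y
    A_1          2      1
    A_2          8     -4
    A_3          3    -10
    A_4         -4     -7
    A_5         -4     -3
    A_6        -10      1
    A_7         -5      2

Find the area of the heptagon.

109.5

Apply Gauss's area formula: 2A = Σ (x_i·y_{i+1} − x_{i+1}·y_i), indices taken mod 7.
Σ = (-16) + (-68) + (-61) + (-16) + (-34) + (-15) + (-9) = -219
Area = |Σ|/2 = 109.5.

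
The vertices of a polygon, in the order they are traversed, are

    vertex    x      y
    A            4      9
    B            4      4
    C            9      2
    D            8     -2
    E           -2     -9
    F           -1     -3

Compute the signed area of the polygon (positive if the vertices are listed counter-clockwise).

Σ = (-20) + (-28) + (-34) + (-76) + (-3) + (3) = -158
Signed area = Σ/2 = -79 (negative ⇒ clockwise traversal).

-79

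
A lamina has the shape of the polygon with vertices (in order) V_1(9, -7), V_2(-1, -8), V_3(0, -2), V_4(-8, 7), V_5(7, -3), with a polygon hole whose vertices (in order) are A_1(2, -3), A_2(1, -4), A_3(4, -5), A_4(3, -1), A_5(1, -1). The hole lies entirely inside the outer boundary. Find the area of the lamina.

63

Outer boundary:
Apply the shoelace formula: 2A = Σ (x_i·y_{i+1} − x_{i+1}·y_i), indices taken mod 5.
Σ = (-79) + (2) + (-16) + (-25) + (-22) = -140
Area = |Σ|/2 = 70.
Hole:
Apply the surveyor's formula: 2A = Σ (x_i·y_{i+1} − x_{i+1}·y_i), indices taken mod 5.
Σ = (-5) + (11) + (11) + (-2) + (-1) = 14
Area = |Σ|/2 = 7.
Net area = 70 − 7 = 63.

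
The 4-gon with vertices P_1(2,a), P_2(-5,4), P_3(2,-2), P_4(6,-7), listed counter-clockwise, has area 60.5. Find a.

The doubled signed area Σ (x_i y_{i+1} − x_{i+1} y_i) is linear in a.
With a=0 it equals 22; the coefficient of a is 11 (from the two edges through P_1).
So 11·a + 22 = 2·60.5 = 121 ⇒ a = 9.

9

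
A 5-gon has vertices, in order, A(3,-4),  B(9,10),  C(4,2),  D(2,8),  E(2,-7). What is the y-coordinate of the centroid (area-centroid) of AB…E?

239/165

Apply the surveyor's formula. First the cross-terms c_i = x_i·y_{i+1} − x_{i+1}·y_i:
  66, -22, 28, -30, 13  ⇒  2A = 55, A = 27.5.
Then Σ (y_i + y_{i+1})·c_i = 239, so ȳ = 239 / (6·27.5) = 239/165.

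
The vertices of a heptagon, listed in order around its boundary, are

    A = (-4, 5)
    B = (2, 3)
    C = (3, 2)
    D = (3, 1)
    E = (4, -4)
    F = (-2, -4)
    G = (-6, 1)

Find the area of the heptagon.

61

Apply the surveyor's formula: 2A = Σ (x_i·y_{i+1} − x_{i+1}·y_i), indices taken mod 7.
Cross-terms: -22, -5, -3, -16, -24, -26, -26  ⇒  Σ = -122
Area = |Σ|/2 = 61.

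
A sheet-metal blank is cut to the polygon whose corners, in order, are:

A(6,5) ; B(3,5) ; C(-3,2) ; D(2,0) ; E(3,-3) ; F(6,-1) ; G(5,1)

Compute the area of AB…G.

Apply the shoelace (surveyor's) formula: 2A = Σ (x_i·y_{i+1} − x_{i+1}·y_i), indices taken mod 7.
Σ = (15) + (21) + (-4) + (-6) + (15) + (11) + (19) = 71
Area = |Σ|/2 = 35.5.

35.5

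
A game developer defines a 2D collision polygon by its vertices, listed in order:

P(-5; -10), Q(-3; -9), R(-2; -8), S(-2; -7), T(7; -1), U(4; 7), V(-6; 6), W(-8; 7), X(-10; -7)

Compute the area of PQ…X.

Apply the shoelace formula: 2A = Σ (x_i·y_{i+1} − x_{i+1}·y_i), indices taken mod 9.
Σ = (15) + (6) + (-2) + (51) + (53) + (66) + (6) + (126) + (65) = 386
Area = |Σ|/2 = 193.

193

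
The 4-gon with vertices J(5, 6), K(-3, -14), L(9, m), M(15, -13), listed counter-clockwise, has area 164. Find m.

-12

The doubled signed area Σ (x_i y_{i+1} − x_{i+1} y_i) is linear in m.
With m=0 it equals 112; the coefficient of m is -18 (from the two edges through L).
So -18·m + 112 = 2·164 = 328 ⇒ m = -12.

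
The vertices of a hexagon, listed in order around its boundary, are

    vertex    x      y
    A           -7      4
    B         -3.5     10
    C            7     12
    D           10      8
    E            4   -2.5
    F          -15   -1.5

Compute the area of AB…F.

201.5

Σ = (-56) + (-112) + (-64) + (-57) + (-43.5) + (-70.5) = -403
Area = |Σ|/2 = 201.5.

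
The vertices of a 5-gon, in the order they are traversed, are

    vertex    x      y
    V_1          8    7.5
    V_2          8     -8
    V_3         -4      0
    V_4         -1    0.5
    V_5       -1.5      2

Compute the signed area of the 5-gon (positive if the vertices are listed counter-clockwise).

-93.25

Cross-terms: -124, -32, -2, -1.25, -27.25  ⇒  Σ = -186.5
Signed area = Σ/2 = -93.25 (negative ⇒ clockwise traversal).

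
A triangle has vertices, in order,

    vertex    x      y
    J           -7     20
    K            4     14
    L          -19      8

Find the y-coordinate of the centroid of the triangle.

Apply the shoelace formula. First the cross-terms c_i = x_i·y_{i+1} − x_{i+1}·y_i:
  -178, 298, -324  ⇒  2A = -204, A = -102.
Then Σ (y_i + y_{i+1})·c_i = -8568, so ȳ = -8568 / (6·(-102)) = 14.

14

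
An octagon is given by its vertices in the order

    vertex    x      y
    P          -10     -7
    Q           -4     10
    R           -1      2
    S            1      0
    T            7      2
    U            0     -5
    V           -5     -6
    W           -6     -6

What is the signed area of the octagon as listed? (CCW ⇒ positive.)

Σ = (-128) + (2) + (-2) + (2) + (-35) + (-25) + (-6) + (-18) = -210
Signed area = Σ/2 = -105 (negative ⇒ clockwise traversal).

-105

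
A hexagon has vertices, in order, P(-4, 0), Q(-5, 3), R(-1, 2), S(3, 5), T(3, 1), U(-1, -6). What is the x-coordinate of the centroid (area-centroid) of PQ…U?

Apply Gauss's area formula. First the cross-terms c_i = x_i·y_{i+1} − x_{i+1}·y_i:
  -12, -7, -11, -12, -17, -24  ⇒  2A = -83, A = -41.5.
Then Σ (x_i + x_{i+1})·c_i = 142, so x̄ = 142 / (6·(-41.5)) = -142/249.

-142/249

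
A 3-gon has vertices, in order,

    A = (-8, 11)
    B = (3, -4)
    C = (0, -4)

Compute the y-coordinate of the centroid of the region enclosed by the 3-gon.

1

Apply Gauss's area formula. First the cross-terms c_i = x_i·y_{i+1} − x_{i+1}·y_i:
  -1, -12, -32  ⇒  2A = -45, A = -22.5.
Then Σ (y_i + y_{i+1})·c_i = -135, so ȳ = -135 / (6·(-22.5)) = 1.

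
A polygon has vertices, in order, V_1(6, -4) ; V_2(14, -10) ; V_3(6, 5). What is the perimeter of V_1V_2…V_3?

|V_1V_2| = √((8)² + (-6)²) = √100 = 10
|V_2V_3| = √((-8)² + (15)²) = √289 = 17
|V_3V_1| = √((0)² + (-9)²) = √81 = 9
Perimeter = 10 + 17 + 9 = 36.

36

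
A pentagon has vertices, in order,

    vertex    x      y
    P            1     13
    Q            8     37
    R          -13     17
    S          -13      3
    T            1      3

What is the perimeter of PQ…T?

|PQ| = √((7)² + (24)²) = √625 = 25
|QR| = √((-21)² + (-20)²) = √841 = 29
|RS| = √((0)² + (-14)²) = √196 = 14
|ST| = √((14)² + (0)²) = √196 = 14
|TP| = √((0)² + (10)²) = √100 = 10
Perimeter = 25 + 29 + 14 + 14 + 10 = 92.

92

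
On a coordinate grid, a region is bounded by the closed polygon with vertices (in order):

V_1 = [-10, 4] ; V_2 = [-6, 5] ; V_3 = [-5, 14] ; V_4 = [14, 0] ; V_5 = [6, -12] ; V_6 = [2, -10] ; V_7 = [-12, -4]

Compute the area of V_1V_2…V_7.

350.5

Apply Gauss's area formula: 2A = Σ (x_i·y_{i+1} − x_{i+1}·y_i), indices taken mod 7.
V_1→V_2: (-10)(5) − (-6)(4) = -26
V_2→V_3: (-6)(14) − (-5)(5) = -59
V_3→V_4: (-5)(0) − (14)(14) = -196
V_4→V_5: (14)(-12) − (6)(0) = -168
V_5→V_6: (6)(-10) − (2)(-12) = -36
V_6→V_7: (2)(-4) − (-12)(-10) = -128
V_7→V_1: (-12)(4) − (-10)(-4) = -88
Σ = -701
Area = |Σ|/2 = 350.5.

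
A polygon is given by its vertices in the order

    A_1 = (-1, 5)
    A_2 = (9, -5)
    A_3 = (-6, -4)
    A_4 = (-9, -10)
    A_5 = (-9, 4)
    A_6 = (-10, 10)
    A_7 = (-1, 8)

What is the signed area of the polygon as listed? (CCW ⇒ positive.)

A_1→A_2: (-1)(-5) − (9)(5) = -40
A_2→A_3: (9)(-4) − (-6)(-5) = -66
A_3→A_4: (-6)(-10) − (-9)(-4) = 24
A_4→A_5: (-9)(4) − (-9)(-10) = -126
A_5→A_6: (-9)(10) − (-10)(4) = -50
A_6→A_7: (-10)(8) − (-1)(10) = -70
A_7→A_1: (-1)(5) − (-1)(8) = 3
Σ = -325
Signed area = Σ/2 = -162.5 (negative ⇒ clockwise traversal).

-162.5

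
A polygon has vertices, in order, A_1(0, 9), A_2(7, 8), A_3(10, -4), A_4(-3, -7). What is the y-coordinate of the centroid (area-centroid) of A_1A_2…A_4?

131/168

Apply the shoelace formula. First the cross-terms c_i = x_i·y_{i+1} − x_{i+1}·y_i:
  -63, -108, -82, -27  ⇒  2A = -280, A = -140.
Then Σ (y_i + y_{i+1})·c_i = -655, so ȳ = -655 / (6·(-140)) = 131/168.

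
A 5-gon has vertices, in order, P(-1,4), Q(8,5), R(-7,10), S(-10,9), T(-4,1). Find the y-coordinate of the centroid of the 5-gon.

Apply the shoelace (surveyor's) formula. First the cross-terms c_i = x_i·y_{i+1} − x_{i+1}·y_i:
  -37, 115, 37, 26, -15  ⇒  2A = 126, A = 63.
Then Σ (y_i + y_{i+1})·c_i = 2280, so ȳ = 2280 / (6·63) = 380/63.

380/63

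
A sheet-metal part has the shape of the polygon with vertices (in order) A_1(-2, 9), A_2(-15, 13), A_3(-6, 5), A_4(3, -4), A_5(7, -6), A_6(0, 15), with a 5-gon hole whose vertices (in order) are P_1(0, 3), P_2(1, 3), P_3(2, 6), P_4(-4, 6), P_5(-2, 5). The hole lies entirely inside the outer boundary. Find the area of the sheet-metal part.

123.5

Outer boundary:
Apply Gauss's area formula: 2A = Σ (x_i·y_{i+1} − x_{i+1}·y_i), indices taken mod 6.
Σ = (109) + (3) + (9) + (10) + (105) + (30) = 266
Area = |Σ|/2 = 133.
Hole:
Apply the surveyor's formula: 2A = Σ (x_i·y_{i+1} − x_{i+1}·y_i), indices taken mod 5.
Σ = (-3) + (0) + (36) + (-8) + (-6) = 19
Area = |Σ|/2 = 9.5.
Net area = 133 − 9.5 = 123.5.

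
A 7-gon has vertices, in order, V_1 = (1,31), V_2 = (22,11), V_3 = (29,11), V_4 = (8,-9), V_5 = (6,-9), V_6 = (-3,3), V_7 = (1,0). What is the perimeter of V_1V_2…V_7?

118

|V_1V_2| = √((21)² + (-20)²) = √841 = 29
|V_2V_3| = √((7)² + (0)²) = √49 = 7
|V_3V_4| = √((-21)² + (-20)²) = √841 = 29
|V_4V_5| = √((-2)² + (0)²) = √4 = 2
|V_5V_6| = √((-9)² + (12)²) = √225 = 15
|V_6V_7| = √((4)² + (-3)²) = √25 = 5
|V_7V_1| = √((0)² + (31)²) = √961 = 31
Perimeter = 29 + 7 + 29 + 2 + 15 + 5 + 31 = 118.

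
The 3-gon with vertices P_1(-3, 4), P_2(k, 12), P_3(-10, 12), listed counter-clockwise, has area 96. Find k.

Write out the shoelace sum; only the two edges meeting at P_2 involve k:
2·Area = [((-3)·12 − k·4) + (k·12 − (-10)·12)] + -4
       = 8·k + 80 = 192
⇒ k = 14.

14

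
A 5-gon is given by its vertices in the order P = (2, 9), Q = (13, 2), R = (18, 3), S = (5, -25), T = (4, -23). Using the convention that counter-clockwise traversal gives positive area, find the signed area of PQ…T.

-254

Apply the shoelace formula: 2A = Σ (x_i·y_{i+1} − x_{i+1}·y_i), indices taken mod 5.
Cross-terms: -113, 3, -465, -15, 82  ⇒  Σ = -508
Signed area = Σ/2 = -254 (negative ⇒ clockwise traversal).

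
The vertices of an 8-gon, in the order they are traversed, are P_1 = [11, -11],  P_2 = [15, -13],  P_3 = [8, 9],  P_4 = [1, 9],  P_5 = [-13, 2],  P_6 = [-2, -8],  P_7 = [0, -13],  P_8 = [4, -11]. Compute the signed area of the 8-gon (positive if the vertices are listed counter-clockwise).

353

Apply the shoelace formula: 2A = Σ (x_i·y_{i+1} − x_{i+1}·y_i), indices taken mod 8.
Σ = (22) + (239) + (63) + (119) + (108) + (26) + (52) + (77) = 706
Signed area = Σ/2 = 353 (positive ⇒ counter-clockwise traversal).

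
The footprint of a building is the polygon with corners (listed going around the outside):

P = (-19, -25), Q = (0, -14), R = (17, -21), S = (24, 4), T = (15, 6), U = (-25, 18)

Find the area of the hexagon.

1273.5

Apply Gauss's area formula: 2A = Σ (x_i·y_{i+1} − x_{i+1}·y_i), indices taken mod 6.
Cross-terms: 266, 238, 572, 84, 420, 967  ⇒  Σ = 2547
Area = |Σ|/2 = 1273.5.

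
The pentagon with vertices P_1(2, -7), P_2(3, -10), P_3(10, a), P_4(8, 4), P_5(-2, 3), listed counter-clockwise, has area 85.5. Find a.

2

The doubled signed area Σ (x_i y_{i+1} − x_{i+1} y_i) is linear in a.
With a=0 it equals 181; the coefficient of a is -5 (from the two edges through P_3).
So -5·a + 181 = 2·85.5 = 171 ⇒ a = 2.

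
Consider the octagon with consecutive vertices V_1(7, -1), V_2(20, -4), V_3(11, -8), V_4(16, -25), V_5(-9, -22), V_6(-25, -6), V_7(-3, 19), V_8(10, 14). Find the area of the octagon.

Apply Gauss's area formula: 2A = Σ (x_i·y_{i+1} − x_{i+1}·y_i), indices taken mod 8.
Cross-terms: -8, -116, -147, -577, -496, -493, -232, -108  ⇒  Σ = -2177
Area = |Σ|/2 = 1088.5.

1088.5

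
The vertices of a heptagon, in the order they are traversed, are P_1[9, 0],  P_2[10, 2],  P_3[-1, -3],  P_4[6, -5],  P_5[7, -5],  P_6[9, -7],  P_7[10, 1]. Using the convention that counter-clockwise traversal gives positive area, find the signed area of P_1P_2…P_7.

Cross-terms: 18, -28, 23, 5, -4, 79, -9  ⇒  Σ = 84
Signed area = Σ/2 = 42 (positive ⇒ counter-clockwise traversal).

42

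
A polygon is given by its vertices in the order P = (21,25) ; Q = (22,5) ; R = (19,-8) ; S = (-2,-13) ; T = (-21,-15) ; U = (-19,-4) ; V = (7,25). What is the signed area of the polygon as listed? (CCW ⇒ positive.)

P→Q: (21)(5) − (22)(25) = -445
Q→R: (22)(-8) − (19)(5) = -271
R→S: (19)(-13) − (-2)(-8) = -263
S→T: (-2)(-15) − (-21)(-13) = -243
T→U: (-21)(-4) − (-19)(-15) = -201
U→V: (-19)(25) − (7)(-4) = -447
V→P: (7)(25) − (21)(25) = -350
Σ = -2220
Signed area = Σ/2 = -1110 (negative ⇒ clockwise traversal).

-1110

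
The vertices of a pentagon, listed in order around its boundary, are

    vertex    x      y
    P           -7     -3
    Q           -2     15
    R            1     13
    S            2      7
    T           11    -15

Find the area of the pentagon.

Apply the shoelace (surveyor's) formula: 2A = Σ (x_i·y_{i+1} − x_{i+1}·y_i), indices taken mod 5.
Σ = (-111) + (-41) + (-19) + (-107) + (-138) = -416
Area = |Σ|/2 = 208.

208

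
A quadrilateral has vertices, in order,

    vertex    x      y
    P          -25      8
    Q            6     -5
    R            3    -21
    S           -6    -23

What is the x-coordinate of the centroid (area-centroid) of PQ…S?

Apply the shoelace formula. First the cross-terms c_i = x_i·y_{i+1} − x_{i+1}·y_i:
  77, -111, -195, -623  ⇒  2A = -852, A = -426.
Then Σ (x_i + x_{i+1})·c_i = 17436, so x̄ = 17436 / (6·(-426)) = -1453/213.

-1453/213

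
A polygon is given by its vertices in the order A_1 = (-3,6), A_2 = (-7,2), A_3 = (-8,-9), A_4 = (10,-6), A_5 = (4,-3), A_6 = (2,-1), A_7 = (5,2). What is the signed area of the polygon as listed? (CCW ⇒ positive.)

147

A_1→A_2: (-3)(2) − (-7)(6) = 36
A_2→A_3: (-7)(-9) − (-8)(2) = 79
A_3→A_4: (-8)(-6) − (10)(-9) = 138
A_4→A_5: (10)(-3) − (4)(-6) = -6
A_5→A_6: (4)(-1) − (2)(-3) = 2
A_6→A_7: (2)(2) − (5)(-1) = 9
A_7→A_1: (5)(6) − (-3)(2) = 36
Σ = 294
Signed area = Σ/2 = 147 (positive ⇒ counter-clockwise traversal).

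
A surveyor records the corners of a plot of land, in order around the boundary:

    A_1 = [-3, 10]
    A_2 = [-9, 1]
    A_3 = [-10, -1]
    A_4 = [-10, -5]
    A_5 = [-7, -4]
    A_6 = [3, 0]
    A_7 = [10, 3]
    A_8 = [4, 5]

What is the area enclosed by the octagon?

132.5

Apply Gauss's area formula: 2A = Σ (x_i·y_{i+1} − x_{i+1}·y_i), indices taken mod 8.
A_1→A_2: (-3)(1) − (-9)(10) = 87
A_2→A_3: (-9)(-1) − (-10)(1) = 19
A_3→A_4: (-10)(-5) − (-10)(-1) = 40
A_4→A_5: (-10)(-4) − (-7)(-5) = 5
A_5→A_6: (-7)(0) − (3)(-4) = 12
A_6→A_7: (3)(3) − (10)(0) = 9
A_7→A_8: (10)(5) − (4)(3) = 38
A_8→A_1: (4)(10) − (-3)(5) = 55
Σ = 265
Area = |Σ|/2 = 132.5.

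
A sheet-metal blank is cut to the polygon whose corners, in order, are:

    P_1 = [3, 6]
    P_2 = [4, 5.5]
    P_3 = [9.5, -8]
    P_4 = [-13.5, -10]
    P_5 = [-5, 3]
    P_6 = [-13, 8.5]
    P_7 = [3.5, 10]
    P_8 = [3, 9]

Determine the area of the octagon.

278

P_1→P_2: (3)(5.5) − (4)(6) = -7.5
P_2→P_3: (4)(-8) − (9.5)(5.5) = -84.25
P_3→P_4: (9.5)(-10) − (-13.5)(-8) = -203
P_4→P_5: (-13.5)(3) − (-5)(-10) = -90.5
P_5→P_6: (-5)(8.5) − (-13)(3) = -3.5
P_6→P_7: (-13)(10) − (3.5)(8.5) = -159.75
P_7→P_8: (3.5)(9) − (3)(10) = 1.5
P_8→P_1: (3)(6) − (3)(9) = -9
Σ = -556
Area = |Σ|/2 = 278.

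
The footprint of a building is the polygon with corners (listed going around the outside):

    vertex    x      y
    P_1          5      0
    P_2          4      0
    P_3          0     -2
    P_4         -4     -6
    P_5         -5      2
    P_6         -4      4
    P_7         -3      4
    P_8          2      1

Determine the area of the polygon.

Σ = (0) + (-8) + (-8) + (-38) + (-12) + (-4) + (-11) + (-5) = -86
Area = |Σ|/2 = 43.

43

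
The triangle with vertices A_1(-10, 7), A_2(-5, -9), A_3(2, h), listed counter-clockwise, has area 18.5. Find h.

Write out the shoelace sum; only the two edges meeting at A_3 involve h:
2·Area = [((-5)·h − 2·(-9)) + (2·7 − (-10)·h)] + 125
       = 5·h + 157 = 37
⇒ h = -24.

-24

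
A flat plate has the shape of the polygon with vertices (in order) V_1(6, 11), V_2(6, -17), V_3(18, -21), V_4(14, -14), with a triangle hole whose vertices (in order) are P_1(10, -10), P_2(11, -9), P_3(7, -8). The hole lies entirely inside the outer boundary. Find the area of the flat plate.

Outer boundary:
Σ = (-168) + (180) + (42) + (238) = 292
Area = |Σ|/2 = 146.
Hole:
Apply Gauss's area formula: 2A = Σ (x_i·y_{i+1} − x_{i+1}·y_i), indices taken mod 3.
P_1→P_2: (10)(-9) − (11)(-10) = 20
P_2→P_3: (11)(-8) − (7)(-9) = -25
P_3→P_1: (7)(-10) − (10)(-8) = 10
Σ = 5
Area = |Σ|/2 = 2.5.
Net area = 146 − 2.5 = 143.5.

143.5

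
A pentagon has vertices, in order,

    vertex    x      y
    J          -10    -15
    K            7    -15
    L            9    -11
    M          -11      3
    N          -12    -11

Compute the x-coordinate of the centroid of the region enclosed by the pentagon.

-800/223

Apply the shoelace (surveyor's) formula. First the cross-terms c_i = x_i·y_{i+1} − x_{i+1}·y_i:
  255, 58, -94, 157, 70  ⇒  2A = 446, A = 223.
Then Σ (x_i + x_{i+1})·c_i = -4800, so x̄ = -4800 / (6·223) = -800/223.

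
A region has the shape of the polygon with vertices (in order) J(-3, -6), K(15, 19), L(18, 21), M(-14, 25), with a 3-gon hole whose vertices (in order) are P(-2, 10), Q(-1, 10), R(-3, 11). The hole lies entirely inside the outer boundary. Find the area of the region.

Outer boundary:
J→K: (-3)(19) − (15)(-6) = 33
K→L: (15)(21) − (18)(19) = -27
L→M: (18)(25) − (-14)(21) = 744
M→J: (-14)(-6) − (-3)(25) = 159
Σ = 909
Area = |Σ|/2 = 454.5.
Hole:
Apply the surveyor's formula: 2A = Σ (x_i·y_{i+1} − x_{i+1}·y_i), indices taken mod 3.
Σ = (-10) + (19) + (-8) = 1
Area = |Σ|/2 = 0.5.
Net area = 454.5 − 0.5 = 454.

454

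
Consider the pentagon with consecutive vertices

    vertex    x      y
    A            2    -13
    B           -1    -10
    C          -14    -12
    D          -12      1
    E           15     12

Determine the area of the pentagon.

Apply the surveyor's formula: 2A = Σ (x_i·y_{i+1} − x_{i+1}·y_i), indices taken mod 5.
Σ = (-33) + (-128) + (-158) + (-159) + (-219) = -697
Area = |Σ|/2 = 348.5.

348.5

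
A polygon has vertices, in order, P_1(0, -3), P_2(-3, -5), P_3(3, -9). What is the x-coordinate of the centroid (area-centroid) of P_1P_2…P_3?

0

Apply Gauss's area formula. First the cross-terms c_i = x_i·y_{i+1} − x_{i+1}·y_i:
  -9, 42, -9  ⇒  2A = 24, A = 12.
Then Σ (x_i + x_{i+1})·c_i = 0, so x̄ = 0 / (6·12) = 0.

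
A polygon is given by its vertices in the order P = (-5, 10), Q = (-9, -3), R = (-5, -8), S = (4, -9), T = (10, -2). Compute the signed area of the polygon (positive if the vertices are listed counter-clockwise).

Apply the shoelace (surveyor's) formula: 2A = Σ (x_i·y_{i+1} − x_{i+1}·y_i), indices taken mod 5.
Cross-terms: 105, 57, 77, 82, 90  ⇒  Σ = 411
Signed area = Σ/2 = 205.5 (positive ⇒ counter-clockwise traversal).

205.5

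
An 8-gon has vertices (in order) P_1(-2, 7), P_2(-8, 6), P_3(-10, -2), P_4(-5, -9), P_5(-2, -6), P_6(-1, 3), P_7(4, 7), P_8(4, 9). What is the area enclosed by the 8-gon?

Cross-terms: 44, 76, 80, 12, -12, -19, 8, 46  ⇒  Σ = 235
Area = |Σ|/2 = 117.5.

117.5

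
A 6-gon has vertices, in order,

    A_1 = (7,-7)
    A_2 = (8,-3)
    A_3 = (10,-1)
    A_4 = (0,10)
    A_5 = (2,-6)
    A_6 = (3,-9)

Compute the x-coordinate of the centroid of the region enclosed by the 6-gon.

767/179

Apply the shoelace (surveyor's) formula. First the cross-terms c_i = x_i·y_{i+1} − x_{i+1}·y_i:
  35, 22, 100, -20, 0, 42  ⇒  2A = 179, A = 89.5.
Then Σ (x_i + x_{i+1})·c_i = 2301, so x̄ = 2301 / (6·89.5) = 767/179.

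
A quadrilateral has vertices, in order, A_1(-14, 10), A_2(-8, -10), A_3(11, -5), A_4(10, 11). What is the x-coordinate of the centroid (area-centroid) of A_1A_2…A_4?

-121/159

Apply Gauss's area formula. First the cross-terms c_i = x_i·y_{i+1} − x_{i+1}·y_i:
  220, 150, 171, 254  ⇒  2A = 795, A = 397.5.
Then Σ (x_i + x_{i+1})·c_i = -1815, so x̄ = -1815 / (6·397.5) = -121/159.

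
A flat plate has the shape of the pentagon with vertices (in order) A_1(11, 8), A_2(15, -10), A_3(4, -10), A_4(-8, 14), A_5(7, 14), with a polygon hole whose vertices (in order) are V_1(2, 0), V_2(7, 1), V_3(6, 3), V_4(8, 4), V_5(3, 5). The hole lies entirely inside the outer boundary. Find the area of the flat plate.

Outer boundary:
Apply Gauss's area formula: 2A = Σ (x_i·y_{i+1} − x_{i+1}·y_i), indices taken mod 5.
Σ = (-230) + (-110) + (-24) + (-210) + (-98) = -672
Area = |Σ|/2 = 336.
Hole:
Σ = (2) + (15) + (0) + (28) + (-10) = 35
Area = |Σ|/2 = 17.5.
Net area = 336 − 17.5 = 318.5.

318.5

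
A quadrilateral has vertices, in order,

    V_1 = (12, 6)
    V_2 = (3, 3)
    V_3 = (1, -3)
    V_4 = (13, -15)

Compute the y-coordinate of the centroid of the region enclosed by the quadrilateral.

-3

Apply Gauss's area formula. First the cross-terms c_i = x_i·y_{i+1} − x_{i+1}·y_i:
  18, -12, 24, 258  ⇒  2A = 288, A = 144.
Then Σ (y_i + y_{i+1})·c_i = -2592, so ȳ = -2592 / (6·144) = -3.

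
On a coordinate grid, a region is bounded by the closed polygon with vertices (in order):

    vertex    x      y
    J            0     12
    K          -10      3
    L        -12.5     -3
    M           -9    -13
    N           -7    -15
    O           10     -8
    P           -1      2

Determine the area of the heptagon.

Apply the shoelace formula: 2A = Σ (x_i·y_{i+1} − x_{i+1}·y_i), indices taken mod 7.
J→K: (0)(3) − (-10)(12) = 120
K→L: (-10)(-3) − (-12.5)(3) = 67.5
L→M: (-12.5)(-13) − (-9)(-3) = 135.5
M→N: (-9)(-15) − (-7)(-13) = 44
N→O: (-7)(-8) − (10)(-15) = 206
O→P: (10)(2) − (-1)(-8) = 12
P→J: (-1)(12) − (0)(2) = -12
Σ = 573
Area = |Σ|/2 = 286.5.

286.5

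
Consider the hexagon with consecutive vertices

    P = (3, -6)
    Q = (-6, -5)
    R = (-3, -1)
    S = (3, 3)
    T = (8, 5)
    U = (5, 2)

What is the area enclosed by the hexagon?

Apply Gauss's area formula: 2A = Σ (x_i·y_{i+1} − x_{i+1}·y_i), indices taken mod 6.
Cross-terms: -51, -9, -6, -9, -9, -36  ⇒  Σ = -120
Area = |Σ|/2 = 60.

60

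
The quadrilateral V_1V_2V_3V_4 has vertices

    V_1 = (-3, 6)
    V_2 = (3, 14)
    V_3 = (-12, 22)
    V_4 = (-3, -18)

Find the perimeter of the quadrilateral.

92

|V_1V_2| = √((6)² + (8)²) = √100 = 10
|V_2V_3| = √((-15)² + (8)²) = √289 = 17
|V_3V_4| = √((9)² + (-40)²) = √1681 = 41
|V_4V_1| = √((0)² + (24)²) = √576 = 24
Perimeter = 10 + 17 + 41 + 24 = 92.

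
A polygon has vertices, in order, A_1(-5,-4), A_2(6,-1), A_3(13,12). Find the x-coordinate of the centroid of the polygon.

14/3

Apply Gauss's area formula. First the cross-terms c_i = x_i·y_{i+1} − x_{i+1}·y_i:
  29, 85, 8  ⇒  2A = 122, A = 61.
Then Σ (x_i + x_{i+1})·c_i = 1708, so x̄ = 1708 / (6·61) = 14/3.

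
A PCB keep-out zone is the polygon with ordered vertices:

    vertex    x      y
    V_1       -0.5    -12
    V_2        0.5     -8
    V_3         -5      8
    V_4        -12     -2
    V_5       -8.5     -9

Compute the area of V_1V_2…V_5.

Apply the surveyor's formula: 2A = Σ (x_i·y_{i+1} − x_{i+1}·y_i), indices taken mod 5.
Σ = (10) + (-36) + (106) + (91) + (97.5) = 268.5
Area = |Σ|/2 = 134.25.

134.25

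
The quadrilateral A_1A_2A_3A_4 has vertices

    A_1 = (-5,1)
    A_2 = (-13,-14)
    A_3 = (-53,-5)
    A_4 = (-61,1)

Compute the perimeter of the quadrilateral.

124

|A_1A_2| = √((-8)² + (-15)²) = √289 = 17
|A_2A_3| = √((-40)² + (9)²) = √1681 = 41
|A_3A_4| = √((-8)² + (6)²) = √100 = 10
|A_4A_1| = √((56)² + (0)²) = √3136 = 56
Perimeter = 17 + 41 + 10 + 56 = 124.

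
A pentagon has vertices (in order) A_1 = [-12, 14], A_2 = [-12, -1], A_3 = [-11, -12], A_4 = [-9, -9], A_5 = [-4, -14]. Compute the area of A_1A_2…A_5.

Σ = (180) + (133) + (-9) + (90) + (-224) = 170
Area = |Σ|/2 = 85.

85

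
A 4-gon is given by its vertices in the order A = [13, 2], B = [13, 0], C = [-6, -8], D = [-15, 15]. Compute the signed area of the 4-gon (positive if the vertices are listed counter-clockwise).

-282.5

Apply the shoelace (surveyor's) formula: 2A = Σ (x_i·y_{i+1} − x_{i+1}·y_i), indices taken mod 4.
Σ = (-26) + (-104) + (-210) + (-225) = -565
Signed area = Σ/2 = -282.5 (negative ⇒ clockwise traversal).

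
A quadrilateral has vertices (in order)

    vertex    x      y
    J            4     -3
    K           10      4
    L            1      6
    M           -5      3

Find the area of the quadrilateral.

69

J→K: (4)(4) − (10)(-3) = 46
K→L: (10)(6) − (1)(4) = 56
L→M: (1)(3) − (-5)(6) = 33
M→J: (-5)(-3) − (4)(3) = 3
Σ = 138
Area = |Σ|/2 = 69.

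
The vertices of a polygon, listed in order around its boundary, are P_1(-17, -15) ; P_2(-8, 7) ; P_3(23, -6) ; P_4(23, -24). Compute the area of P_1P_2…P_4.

759.5

Apply the shoelace (surveyor's) formula: 2A = Σ (x_i·y_{i+1} − x_{i+1}·y_i), indices taken mod 4.
P_1→P_2: (-17)(7) − (-8)(-15) = -239
P_2→P_3: (-8)(-6) − (23)(7) = -113
P_3→P_4: (23)(-24) − (23)(-6) = -414
P_4→P_1: (23)(-15) − (-17)(-24) = -753
Σ = -1519
Area = |Σ|/2 = 759.5.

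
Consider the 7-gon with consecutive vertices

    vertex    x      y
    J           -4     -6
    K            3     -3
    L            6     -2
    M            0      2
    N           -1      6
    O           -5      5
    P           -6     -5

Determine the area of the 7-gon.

Apply Gauss's area formula: 2A = Σ (x_i·y_{i+1} − x_{i+1}·y_i), indices taken mod 7.
Σ = (30) + (12) + (12) + (2) + (25) + (55) + (16) = 152
Area = |Σ|/2 = 76.

76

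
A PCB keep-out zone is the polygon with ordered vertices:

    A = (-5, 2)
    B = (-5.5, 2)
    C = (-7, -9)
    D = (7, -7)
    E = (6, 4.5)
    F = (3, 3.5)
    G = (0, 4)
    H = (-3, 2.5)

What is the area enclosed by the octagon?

144

Apply the shoelace (surveyor's) formula: 2A = Σ (x_i·y_{i+1} − x_{i+1}·y_i), indices taken mod 8.
Σ = (1) + (63.5) + (112) + (73.5) + (7.5) + (12) + (12) + (6.5) = 288
Area = |Σ|/2 = 144.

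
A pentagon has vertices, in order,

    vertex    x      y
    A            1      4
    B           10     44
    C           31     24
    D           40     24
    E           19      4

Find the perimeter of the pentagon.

126

|AB| = √((9)² + (40)²) = √1681 = 41
|BC| = √((21)² + (-20)²) = √841 = 29
|CD| = √((9)² + (0)²) = √81 = 9
|DE| = √((-21)² + (-20)²) = √841 = 29
|EA| = √((-18)² + (0)²) = √324 = 18
Perimeter = 41 + 29 + 9 + 29 + 18 = 126.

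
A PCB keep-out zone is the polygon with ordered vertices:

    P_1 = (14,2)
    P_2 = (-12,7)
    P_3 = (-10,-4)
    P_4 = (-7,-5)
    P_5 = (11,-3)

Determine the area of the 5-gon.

201

Apply the shoelace formula: 2A = Σ (x_i·y_{i+1} − x_{i+1}·y_i), indices taken mod 5.
P_1→P_2: (14)(7) − (-12)(2) = 122
P_2→P_3: (-12)(-4) − (-10)(7) = 118
P_3→P_4: (-10)(-5) − (-7)(-4) = 22
P_4→P_5: (-7)(-3) − (11)(-5) = 76
P_5→P_1: (11)(2) − (14)(-3) = 64
Σ = 402
Area = |Σ|/2 = 201.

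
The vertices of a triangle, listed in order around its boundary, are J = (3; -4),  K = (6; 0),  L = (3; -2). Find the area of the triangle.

Apply the shoelace (surveyor's) formula: 2A = Σ (x_i·y_{i+1} − x_{i+1}·y_i), indices taken mod 3.
Cross-terms: 24, -12, -6  ⇒  Σ = 6
Area = |Σ|/2 = 3.

3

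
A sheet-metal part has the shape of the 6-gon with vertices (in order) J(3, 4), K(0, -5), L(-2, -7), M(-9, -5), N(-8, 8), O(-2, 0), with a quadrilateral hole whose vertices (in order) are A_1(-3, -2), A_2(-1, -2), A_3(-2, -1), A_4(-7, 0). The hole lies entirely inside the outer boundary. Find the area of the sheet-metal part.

87

Outer boundary:
J→K: (3)(-5) − (0)(4) = -15
K→L: (0)(-7) − (-2)(-5) = -10
L→M: (-2)(-5) − (-9)(-7) = -53
M→N: (-9)(8) − (-8)(-5) = -112
N→O: (-8)(0) − (-2)(8) = 16
O→J: (-2)(4) − (3)(0) = -8
Σ = -182
Area = |Σ|/2 = 91.
Hole:
Σ = (4) + (-3) + (-7) + (14) = 8
Area = |Σ|/2 = 4.
Net area = 91 − 4 = 87.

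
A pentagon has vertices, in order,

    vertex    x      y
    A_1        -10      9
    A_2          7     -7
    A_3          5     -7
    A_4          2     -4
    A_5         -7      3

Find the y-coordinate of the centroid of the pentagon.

Apply the surveyor's formula. First the cross-terms c_i = x_i·y_{i+1} − x_{i+1}·y_i:
  7, -14, -6, -22, -33  ⇒  2A = -68, A = -34.
Then Σ (y_i + y_{i+1})·c_i = -98, so ȳ = -98 / (6·(-34)) = 49/102.

49/102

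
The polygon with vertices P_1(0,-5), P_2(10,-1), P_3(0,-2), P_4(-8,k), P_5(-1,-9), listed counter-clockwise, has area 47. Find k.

The doubled signed area Σ (x_i y_{i+1} − x_{i+1} y_i) is linear in k.
With k=0 it equals 91; the coefficient of k is 1 (from the two edges through P_4).
So 1·k + 91 = 2·47 = 94 ⇒ k = 3.

3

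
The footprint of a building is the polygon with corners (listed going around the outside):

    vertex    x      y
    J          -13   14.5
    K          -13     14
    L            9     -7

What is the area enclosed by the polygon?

J→K: (-13)(14) − (-13)(14.5) = 6.5
K→L: (-13)(-7) − (9)(14) = -35
L→J: (9)(14.5) − (-13)(-7) = 39.5
Σ = 11
Area = |Σ|/2 = 5.5.

5.5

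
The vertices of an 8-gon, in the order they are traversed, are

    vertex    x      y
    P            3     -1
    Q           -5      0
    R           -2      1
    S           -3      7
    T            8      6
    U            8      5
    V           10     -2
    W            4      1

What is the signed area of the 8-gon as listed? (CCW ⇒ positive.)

-79

Apply the shoelace (surveyor's) formula: 2A = Σ (x_i·y_{i+1} − x_{i+1}·y_i), indices taken mod 8.
Σ = (-5) + (-5) + (-11) + (-74) + (-8) + (-66) + (18) + (-7) = -158
Signed area = Σ/2 = -79 (negative ⇒ clockwise traversal).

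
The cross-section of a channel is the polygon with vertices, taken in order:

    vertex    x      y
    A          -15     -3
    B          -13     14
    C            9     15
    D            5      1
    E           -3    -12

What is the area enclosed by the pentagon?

432

Cross-terms: -249, -321, -66, -57, -171  ⇒  Σ = -864
Area = |Σ|/2 = 432.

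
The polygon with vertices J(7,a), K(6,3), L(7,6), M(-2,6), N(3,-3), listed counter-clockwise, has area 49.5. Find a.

0

Write out the shoelace sum; only the two edges meeting at J involve a:
2·Area = [(3·a − 7·(-3)) + (7·3 − 6·a)] + 57
       = -3·a + 99 = 99
⇒ a = 0.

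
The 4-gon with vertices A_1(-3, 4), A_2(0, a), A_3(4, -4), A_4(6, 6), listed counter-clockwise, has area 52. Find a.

The doubled signed area Σ (x_i y_{i+1} − x_{i+1} y_i) is linear in a.
With a=0 it equals 90; the coefficient of a is -7 (from the two edges through A_2).
So -7·a + 90 = 2·52 = 104 ⇒ a = -2.

-2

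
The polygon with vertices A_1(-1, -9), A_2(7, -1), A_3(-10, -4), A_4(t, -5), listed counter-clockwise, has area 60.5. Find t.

-10

The doubled signed area Σ (x_i y_{i+1} − x_{i+1} y_i) is linear in t.
With t=0 it equals 71; the coefficient of t is -5 (from the two edges through A_4).
So -5·t + 71 = 2·60.5 = 121 ⇒ t = -10.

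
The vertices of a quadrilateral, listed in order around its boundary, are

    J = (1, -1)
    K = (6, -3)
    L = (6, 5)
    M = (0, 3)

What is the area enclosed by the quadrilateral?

Apply the shoelace formula: 2A = Σ (x_i·y_{i+1} − x_{i+1}·y_i), indices taken mod 4.
J→K: (1)(-3) − (6)(-1) = 3
K→L: (6)(5) − (6)(-3) = 48
L→M: (6)(3) − (0)(5) = 18
M→J: (0)(-1) − (1)(3) = -3
Σ = 66
Area = |Σ|/2 = 33.

33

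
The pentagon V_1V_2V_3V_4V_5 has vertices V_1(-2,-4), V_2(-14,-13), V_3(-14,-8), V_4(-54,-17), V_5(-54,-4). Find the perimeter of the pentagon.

|V_1V_2| = √((-12)² + (-9)²) = √225 = 15
|V_2V_3| = √((0)² + (5)²) = √25 = 5
|V_3V_4| = √((-40)² + (-9)²) = √1681 = 41
|V_4V_5| = √((0)² + (13)²) = √169 = 13
|V_5V_1| = √((52)² + (0)²) = √2704 = 52
Perimeter = 15 + 5 + 41 + 13 + 52 = 126.

126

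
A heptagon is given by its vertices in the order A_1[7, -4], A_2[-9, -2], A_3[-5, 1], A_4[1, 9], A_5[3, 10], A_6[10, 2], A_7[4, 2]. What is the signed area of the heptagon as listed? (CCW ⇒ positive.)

Σ = (-50) + (-19) + (-46) + (-17) + (-94) + (12) + (-30) = -244
Signed area = Σ/2 = -122 (negative ⇒ clockwise traversal).

-122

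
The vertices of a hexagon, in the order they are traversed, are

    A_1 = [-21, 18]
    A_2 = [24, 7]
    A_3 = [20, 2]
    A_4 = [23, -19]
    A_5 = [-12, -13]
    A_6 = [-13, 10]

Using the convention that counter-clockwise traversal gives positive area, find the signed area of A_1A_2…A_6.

-968.5

Apply the surveyor's formula: 2A = Σ (x_i·y_{i+1} − x_{i+1}·y_i), indices taken mod 6.
Cross-terms: -579, -92, -426, -527, -289, -24  ⇒  Σ = -1937
Signed area = Σ/2 = -968.5 (negative ⇒ clockwise traversal).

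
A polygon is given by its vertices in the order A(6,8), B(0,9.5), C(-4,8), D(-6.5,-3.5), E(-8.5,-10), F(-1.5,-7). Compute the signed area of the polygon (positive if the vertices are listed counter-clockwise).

Apply the shoelace formula: 2A = Σ (x_i·y_{i+1} − x_{i+1}·y_i), indices taken mod 6.
Cross-terms: 57, 38, 66, 35.25, 44.5, 30  ⇒  Σ = 270.75
Signed area = Σ/2 = 135.375 (positive ⇒ counter-clockwise traversal).

135.375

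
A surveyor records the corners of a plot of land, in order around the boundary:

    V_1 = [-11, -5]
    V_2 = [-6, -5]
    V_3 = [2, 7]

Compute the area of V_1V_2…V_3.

Apply the shoelace (surveyor's) formula: 2A = Σ (x_i·y_{i+1} − x_{i+1}·y_i), indices taken mod 3.
Cross-terms: 25, -32, 67  ⇒  Σ = 60
Area = |Σ|/2 = 30.

30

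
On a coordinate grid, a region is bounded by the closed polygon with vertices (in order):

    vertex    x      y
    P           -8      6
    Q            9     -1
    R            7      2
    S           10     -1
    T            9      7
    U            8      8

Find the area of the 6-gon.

79.5

Apply the surveyor's formula: 2A = Σ (x_i·y_{i+1} − x_{i+1}·y_i), indices taken mod 6.
Σ = (-46) + (25) + (-27) + (79) + (16) + (112) = 159
Area = |Σ|/2 = 79.5.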